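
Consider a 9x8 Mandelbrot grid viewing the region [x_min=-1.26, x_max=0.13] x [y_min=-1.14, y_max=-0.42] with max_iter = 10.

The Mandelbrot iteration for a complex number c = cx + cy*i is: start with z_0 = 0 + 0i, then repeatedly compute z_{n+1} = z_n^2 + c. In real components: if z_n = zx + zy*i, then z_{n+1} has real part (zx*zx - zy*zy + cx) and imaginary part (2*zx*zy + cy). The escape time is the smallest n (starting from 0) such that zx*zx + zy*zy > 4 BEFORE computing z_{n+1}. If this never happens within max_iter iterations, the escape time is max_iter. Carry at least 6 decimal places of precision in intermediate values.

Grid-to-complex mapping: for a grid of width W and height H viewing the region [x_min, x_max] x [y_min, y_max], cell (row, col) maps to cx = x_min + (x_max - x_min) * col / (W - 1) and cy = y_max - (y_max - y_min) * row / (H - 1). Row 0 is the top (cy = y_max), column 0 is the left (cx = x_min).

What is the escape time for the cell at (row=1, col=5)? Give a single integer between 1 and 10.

Answer: 10

Derivation:
z_0 = 0 + 0i, c = -0.3912 + -0.5229i
Iter 1: z = -0.3912 + -0.5229i, |z|^2 = 0.4265
Iter 2: z = -0.5116 + -0.1137i, |z|^2 = 0.2746
Iter 3: z = -0.1425 + -0.4065i, |z|^2 = 0.1856
Iter 4: z = -0.5362 + -0.4070i, |z|^2 = 0.4532
Iter 5: z = -0.2694 + -0.0864i, |z|^2 = 0.0800
Iter 6: z = -0.3261 + -0.4763i, |z|^2 = 0.3332
Iter 7: z = -0.5118 + -0.2122i, |z|^2 = 0.3069
Iter 8: z = -0.1744 + -0.3057i, |z|^2 = 0.1239
Iter 9: z = -0.4543 + -0.4162i, |z|^2 = 0.3796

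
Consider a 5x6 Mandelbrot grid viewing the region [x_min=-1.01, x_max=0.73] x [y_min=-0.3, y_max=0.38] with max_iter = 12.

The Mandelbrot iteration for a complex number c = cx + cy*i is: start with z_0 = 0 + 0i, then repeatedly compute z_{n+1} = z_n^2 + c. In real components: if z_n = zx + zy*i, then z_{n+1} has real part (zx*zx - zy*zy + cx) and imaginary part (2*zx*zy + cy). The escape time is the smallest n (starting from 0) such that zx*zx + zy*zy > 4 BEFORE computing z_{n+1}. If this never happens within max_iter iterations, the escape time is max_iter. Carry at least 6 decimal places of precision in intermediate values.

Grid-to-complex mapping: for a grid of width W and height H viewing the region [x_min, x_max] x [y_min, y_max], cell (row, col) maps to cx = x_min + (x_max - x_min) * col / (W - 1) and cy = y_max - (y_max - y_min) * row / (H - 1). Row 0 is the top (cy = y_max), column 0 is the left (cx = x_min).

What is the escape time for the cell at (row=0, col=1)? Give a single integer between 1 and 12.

z_0 = 0 + 0i, c = -0.5750 + 0.3800i
Iter 1: z = -0.5750 + 0.3800i, |z|^2 = 0.4750
Iter 2: z = -0.3888 + -0.0570i, |z|^2 = 0.1544
Iter 3: z = -0.4271 + 0.4243i, |z|^2 = 0.3625
Iter 4: z = -0.5726 + 0.0175i, |z|^2 = 0.3282
Iter 5: z = -0.2474 + 0.3599i, |z|^2 = 0.1907
Iter 6: z = -0.6433 + 0.2019i, |z|^2 = 0.4546
Iter 7: z = -0.2019 + 0.1202i, |z|^2 = 0.0552
Iter 8: z = -0.5487 + 0.3315i, |z|^2 = 0.4109
Iter 9: z = -0.3838 + 0.0163i, |z|^2 = 0.1476
Iter 10: z = -0.4280 + 0.3675i, |z|^2 = 0.3182
Iter 11: z = -0.5269 + 0.0654i, |z|^2 = 0.2819

Answer: 12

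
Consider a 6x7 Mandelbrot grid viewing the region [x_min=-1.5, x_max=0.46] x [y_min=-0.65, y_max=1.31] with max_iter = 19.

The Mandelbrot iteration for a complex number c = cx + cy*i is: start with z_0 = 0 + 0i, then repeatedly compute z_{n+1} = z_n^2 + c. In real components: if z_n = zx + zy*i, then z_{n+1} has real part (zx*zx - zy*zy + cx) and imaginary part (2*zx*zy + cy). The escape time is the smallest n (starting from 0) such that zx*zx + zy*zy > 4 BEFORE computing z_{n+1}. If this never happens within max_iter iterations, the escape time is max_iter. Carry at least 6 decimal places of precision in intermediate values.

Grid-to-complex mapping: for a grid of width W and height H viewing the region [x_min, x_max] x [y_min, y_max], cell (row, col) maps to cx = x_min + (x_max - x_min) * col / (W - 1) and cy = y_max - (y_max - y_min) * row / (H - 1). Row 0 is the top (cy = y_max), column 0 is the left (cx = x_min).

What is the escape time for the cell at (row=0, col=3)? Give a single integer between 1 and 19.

Answer: 3

Derivation:
z_0 = 0 + 0i, c = -0.3240 + 1.3100i
Iter 1: z = -0.3240 + 1.3100i, |z|^2 = 1.8211
Iter 2: z = -1.9351 + 0.4611i, |z|^2 = 3.9573
Iter 3: z = 3.2081 + -0.4746i, |z|^2 = 10.5170
Escaped at iteration 3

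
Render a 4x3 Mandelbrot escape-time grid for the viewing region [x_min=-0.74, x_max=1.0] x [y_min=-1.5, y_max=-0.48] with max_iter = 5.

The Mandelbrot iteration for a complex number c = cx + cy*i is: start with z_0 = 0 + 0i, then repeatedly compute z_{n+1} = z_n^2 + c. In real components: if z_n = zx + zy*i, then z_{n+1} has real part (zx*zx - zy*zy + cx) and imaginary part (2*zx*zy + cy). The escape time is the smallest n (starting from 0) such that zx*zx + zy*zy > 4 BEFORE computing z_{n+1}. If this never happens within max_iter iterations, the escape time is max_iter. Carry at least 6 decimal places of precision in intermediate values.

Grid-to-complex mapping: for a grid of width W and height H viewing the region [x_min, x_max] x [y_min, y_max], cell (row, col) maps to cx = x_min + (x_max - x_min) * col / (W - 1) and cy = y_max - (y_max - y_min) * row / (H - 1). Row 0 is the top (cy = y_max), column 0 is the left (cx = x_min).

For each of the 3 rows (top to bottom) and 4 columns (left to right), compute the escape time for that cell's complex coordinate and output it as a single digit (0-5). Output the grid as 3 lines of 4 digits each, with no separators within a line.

(row=0, col=0): c = -0.7400 + -0.4800i → escape time 5
(row=0, col=1): c = -0.1600 + -0.4800i → escape time 5
(row=0, col=2): c = 0.4200 + -0.4800i → escape time 5
(row=0, col=3): c = 1.0000 + -0.4800i → escape time 2
(row=1, col=0): c = -0.7400 + -0.9900i → escape time 3
(row=1, col=1): c = -0.1600 + -0.9900i → escape time 5
(row=1, col=2): c = 0.4200 + -0.9900i → escape time 3
(row=1, col=3): c = 1.0000 + -0.9900i → escape time 2
(row=2, col=0): c = -0.7400 + -1.5000i → escape time 2
(row=2, col=1): c = -0.1600 + -1.5000i → escape time 2
(row=2, col=2): c = 0.4200 + -1.5000i → escape time 2
(row=2, col=3): c = 1.0000 + -1.5000i → escape time 2

Answer: 5552
3532
2222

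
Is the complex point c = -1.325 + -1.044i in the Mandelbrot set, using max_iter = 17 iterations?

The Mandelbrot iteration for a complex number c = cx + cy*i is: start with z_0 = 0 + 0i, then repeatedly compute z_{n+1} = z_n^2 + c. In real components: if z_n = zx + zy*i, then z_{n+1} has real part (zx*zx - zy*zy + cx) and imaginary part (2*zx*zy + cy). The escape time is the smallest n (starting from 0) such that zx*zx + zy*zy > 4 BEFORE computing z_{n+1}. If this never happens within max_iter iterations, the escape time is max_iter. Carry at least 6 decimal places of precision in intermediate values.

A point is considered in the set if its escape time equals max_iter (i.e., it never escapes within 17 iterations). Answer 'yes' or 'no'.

z_0 = 0 + 0i, c = -1.3250 + -1.0440i
Iter 1: z = -1.3250 + -1.0440i, |z|^2 = 2.8456
Iter 2: z = -0.6593 + 1.7226i, |z|^2 = 3.4020
Iter 3: z = -3.8577 + -3.3155i, |z|^2 = 25.8738
Escaped at iteration 3

Answer: no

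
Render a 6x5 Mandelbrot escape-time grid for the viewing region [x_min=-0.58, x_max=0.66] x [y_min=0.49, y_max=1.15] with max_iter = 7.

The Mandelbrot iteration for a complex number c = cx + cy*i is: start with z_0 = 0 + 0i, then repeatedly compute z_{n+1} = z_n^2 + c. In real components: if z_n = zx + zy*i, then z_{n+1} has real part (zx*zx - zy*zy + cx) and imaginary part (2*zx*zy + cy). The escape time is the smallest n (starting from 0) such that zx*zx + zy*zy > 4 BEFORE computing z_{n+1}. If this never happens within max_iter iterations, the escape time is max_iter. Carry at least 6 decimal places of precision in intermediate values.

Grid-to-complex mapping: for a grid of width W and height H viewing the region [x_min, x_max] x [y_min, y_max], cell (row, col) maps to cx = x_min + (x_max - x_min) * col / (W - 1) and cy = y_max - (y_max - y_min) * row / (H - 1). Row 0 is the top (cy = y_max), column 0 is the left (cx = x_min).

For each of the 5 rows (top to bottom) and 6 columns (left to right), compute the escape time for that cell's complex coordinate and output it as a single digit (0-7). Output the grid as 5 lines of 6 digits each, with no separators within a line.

(row=0, col=0): c = -0.5800 + 1.1500i → escape time 3
(row=0, col=1): c = -0.3320 + 1.1500i → escape time 4
(row=0, col=2): c = -0.0840 + 1.1500i → escape time 4
(row=0, col=3): c = 0.1640 + 1.1500i → escape time 3
(row=0, col=4): c = 0.4120 + 1.1500i → escape time 2
(row=0, col=5): c = 0.6600 + 1.1500i → escape time 2
(row=1, col=0): c = -0.5800 + 0.9850i → escape time 4
(row=1, col=1): c = -0.3320 + 0.9850i → escape time 5
(row=1, col=2): c = -0.0840 + 0.9850i → escape time 7
(row=1, col=3): c = 0.1640 + 0.9850i → escape time 4
(row=1, col=4): c = 0.4120 + 0.9850i → escape time 3
(row=1, col=5): c = 0.6600 + 0.9850i → escape time 2
(row=2, col=0): c = -0.5800 + 0.8200i → escape time 4
(row=2, col=1): c = -0.3320 + 0.8200i → escape time 7
(row=2, col=2): c = -0.0840 + 0.8200i → escape time 7
(row=2, col=3): c = 0.1640 + 0.8200i → escape time 5
(row=2, col=4): c = 0.4120 + 0.8200i → escape time 4
(row=2, col=5): c = 0.6600 + 0.8200i → escape time 3
(row=3, col=0): c = -0.5800 + 0.6550i → escape time 7
(row=3, col=1): c = -0.3320 + 0.6550i → escape time 7
(row=3, col=2): c = -0.0840 + 0.6550i → escape time 7
(row=3, col=3): c = 0.1640 + 0.6550i → escape time 7
(row=3, col=4): c = 0.4120 + 0.6550i → escape time 6
(row=3, col=5): c = 0.6600 + 0.6550i → escape time 3
(row=4, col=0): c = -0.5800 + 0.4900i → escape time 7
(row=4, col=1): c = -0.3320 + 0.4900i → escape time 7
(row=4, col=2): c = -0.0840 + 0.4900i → escape time 7
(row=4, col=3): c = 0.1640 + 0.4900i → escape time 7
(row=4, col=4): c = 0.4120 + 0.4900i → escape time 7
(row=4, col=5): c = 0.6600 + 0.4900i → escape time 3

Answer: 344322
457432
477543
777763
777773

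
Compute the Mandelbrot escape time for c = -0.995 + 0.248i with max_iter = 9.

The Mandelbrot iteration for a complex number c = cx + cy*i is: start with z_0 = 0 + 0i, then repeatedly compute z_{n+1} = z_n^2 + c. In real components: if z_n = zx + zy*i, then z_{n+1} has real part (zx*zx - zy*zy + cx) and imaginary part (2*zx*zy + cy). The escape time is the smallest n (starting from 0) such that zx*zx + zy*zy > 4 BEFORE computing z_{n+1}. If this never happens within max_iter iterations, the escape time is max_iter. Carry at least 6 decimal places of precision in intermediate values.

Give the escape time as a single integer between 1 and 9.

z_0 = 0 + 0i, c = -0.9950 + 0.2480i
Iter 1: z = -0.9950 + 0.2480i, |z|^2 = 1.0515
Iter 2: z = -0.0665 + -0.2455i, |z|^2 = 0.0647
Iter 3: z = -1.0509 + 0.2806i, |z|^2 = 1.1831
Iter 4: z = 0.0305 + -0.3418i, |z|^2 = 0.1178
Iter 5: z = -1.1109 + 0.2271i, |z|^2 = 1.2857
Iter 6: z = 0.1876 + -0.2566i, |z|^2 = 0.1010
Iter 7: z = -1.0257 + 0.1517i, |z|^2 = 1.0750
Iter 8: z = 0.0340 + -0.0633i, |z|^2 = 0.0052

Answer: 9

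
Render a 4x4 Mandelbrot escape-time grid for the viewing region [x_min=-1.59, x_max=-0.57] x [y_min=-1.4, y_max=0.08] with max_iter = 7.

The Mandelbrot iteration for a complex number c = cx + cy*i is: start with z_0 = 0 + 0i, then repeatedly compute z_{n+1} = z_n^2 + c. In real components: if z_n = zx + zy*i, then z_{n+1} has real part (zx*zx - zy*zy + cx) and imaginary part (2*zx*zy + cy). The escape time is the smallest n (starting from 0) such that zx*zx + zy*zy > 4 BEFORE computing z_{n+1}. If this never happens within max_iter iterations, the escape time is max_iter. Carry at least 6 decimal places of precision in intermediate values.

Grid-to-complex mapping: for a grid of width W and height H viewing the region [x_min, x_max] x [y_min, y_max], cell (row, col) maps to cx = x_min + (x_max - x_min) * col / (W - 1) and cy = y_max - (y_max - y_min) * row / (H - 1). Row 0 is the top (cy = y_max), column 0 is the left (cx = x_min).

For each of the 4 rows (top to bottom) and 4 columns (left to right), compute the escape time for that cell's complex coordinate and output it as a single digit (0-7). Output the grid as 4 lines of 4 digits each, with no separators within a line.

Answer: 6777
3777
3334
1222

Derivation:
(row=0, col=0): c = -1.5900 + 0.0800i → escape time 6
(row=0, col=1): c = -1.2500 + 0.0800i → escape time 7
(row=0, col=2): c = -0.9100 + 0.0800i → escape time 7
(row=0, col=3): c = -0.5700 + 0.0800i → escape time 7
(row=1, col=0): c = -1.5900 + -0.4133i → escape time 3
(row=1, col=1): c = -1.2500 + -0.4133i → escape time 7
(row=1, col=2): c = -0.9100 + -0.4133i → escape time 7
(row=1, col=3): c = -0.5700 + -0.4133i → escape time 7
(row=2, col=0): c = -1.5900 + -0.9067i → escape time 3
(row=2, col=1): c = -1.2500 + -0.9067i → escape time 3
(row=2, col=2): c = -0.9100 + -0.9067i → escape time 3
(row=2, col=3): c = -0.5700 + -0.9067i → escape time 4
(row=3, col=0): c = -1.5900 + -1.4000i → escape time 1
(row=3, col=1): c = -1.2500 + -1.4000i → escape time 2
(row=3, col=2): c = -0.9100 + -1.4000i → escape time 2
(row=3, col=3): c = -0.5700 + -1.4000i → escape time 2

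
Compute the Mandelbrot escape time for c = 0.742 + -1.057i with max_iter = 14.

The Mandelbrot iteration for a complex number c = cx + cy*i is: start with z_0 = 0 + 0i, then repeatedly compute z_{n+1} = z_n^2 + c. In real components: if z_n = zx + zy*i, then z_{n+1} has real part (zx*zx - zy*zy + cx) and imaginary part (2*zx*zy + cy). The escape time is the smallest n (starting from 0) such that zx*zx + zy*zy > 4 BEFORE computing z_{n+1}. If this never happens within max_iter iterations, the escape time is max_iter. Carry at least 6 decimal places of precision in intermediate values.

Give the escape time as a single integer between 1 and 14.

z_0 = 0 + 0i, c = 0.7420 + -1.0570i
Iter 1: z = 0.7420 + -1.0570i, |z|^2 = 1.6678
Iter 2: z = 0.1753 + -2.6256i, |z|^2 = 6.9244
Escaped at iteration 2

Answer: 2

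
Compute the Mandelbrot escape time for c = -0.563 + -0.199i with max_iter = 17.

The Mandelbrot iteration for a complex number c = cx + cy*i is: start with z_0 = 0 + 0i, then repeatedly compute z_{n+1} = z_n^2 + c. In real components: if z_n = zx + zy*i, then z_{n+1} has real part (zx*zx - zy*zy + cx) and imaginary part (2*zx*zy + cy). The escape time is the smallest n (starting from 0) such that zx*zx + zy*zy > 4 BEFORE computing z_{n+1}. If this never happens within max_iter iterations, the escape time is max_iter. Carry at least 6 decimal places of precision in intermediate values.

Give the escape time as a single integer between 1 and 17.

z_0 = 0 + 0i, c = -0.5630 + -0.1990i
Iter 1: z = -0.5630 + -0.1990i, |z|^2 = 0.3566
Iter 2: z = -0.2856 + 0.0251i, |z|^2 = 0.0822
Iter 3: z = -0.4820 + -0.2133i, |z|^2 = 0.2779
Iter 4: z = -0.3761 + 0.0067i, |z|^2 = 0.1415
Iter 5: z = -0.4216 + -0.2040i, |z|^2 = 0.2193
Iter 6: z = -0.4269 + -0.0270i, |z|^2 = 0.1830
Iter 7: z = -0.3815 + -0.1760i, |z|^2 = 0.1765
Iter 8: z = -0.4484 + -0.0648i, |z|^2 = 0.2053
Iter 9: z = -0.3661 + -0.1409i, |z|^2 = 0.1539
Iter 10: z = -0.4488 + -0.0958i, |z|^2 = 0.2106
Iter 11: z = -0.3707 + -0.1130i, |z|^2 = 0.1502
Iter 12: z = -0.4383 + -0.1152i, |z|^2 = 0.2054
Iter 13: z = -0.3841 + -0.0980i, |z|^2 = 0.1572
Iter 14: z = -0.4250 + -0.1237i, |z|^2 = 0.1960
Iter 15: z = -0.3977 + -0.0938i, |z|^2 = 0.1669
Iter 16: z = -0.4137 + -0.1244i, |z|^2 = 0.1866

Answer: 17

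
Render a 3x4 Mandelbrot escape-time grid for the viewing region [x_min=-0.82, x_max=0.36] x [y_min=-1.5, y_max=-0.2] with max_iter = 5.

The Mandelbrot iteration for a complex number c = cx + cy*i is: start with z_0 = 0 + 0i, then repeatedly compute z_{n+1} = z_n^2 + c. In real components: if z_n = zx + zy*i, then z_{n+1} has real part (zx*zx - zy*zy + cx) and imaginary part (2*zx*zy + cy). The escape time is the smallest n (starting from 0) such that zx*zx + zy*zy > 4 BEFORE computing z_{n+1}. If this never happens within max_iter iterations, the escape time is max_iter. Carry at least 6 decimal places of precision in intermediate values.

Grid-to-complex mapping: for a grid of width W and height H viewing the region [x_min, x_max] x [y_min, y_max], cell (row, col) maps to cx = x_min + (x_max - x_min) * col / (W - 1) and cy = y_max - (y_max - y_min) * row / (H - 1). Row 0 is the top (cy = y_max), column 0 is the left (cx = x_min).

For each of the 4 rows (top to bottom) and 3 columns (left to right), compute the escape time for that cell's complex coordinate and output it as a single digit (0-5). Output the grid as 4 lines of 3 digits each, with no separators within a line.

(row=0, col=0): c = -0.8200 + -0.2000i → escape time 5
(row=0, col=1): c = -0.2300 + -0.2000i → escape time 5
(row=0, col=2): c = 0.3600 + -0.2000i → escape time 5
(row=1, col=0): c = -0.8200 + -0.6333i → escape time 5
(row=1, col=1): c = -0.2300 + -0.6333i → escape time 5
(row=1, col=2): c = 0.3600 + -0.6333i → escape time 5
(row=2, col=0): c = -0.8200 + -1.0667i → escape time 3
(row=2, col=1): c = -0.2300 + -1.0667i → escape time 5
(row=2, col=2): c = 0.3600 + -1.0667i → escape time 3
(row=3, col=0): c = -0.8200 + -1.5000i → escape time 2
(row=3, col=1): c = -0.2300 + -1.5000i → escape time 2
(row=3, col=2): c = 0.3600 + -1.5000i → escape time 2

Answer: 555
555
353
222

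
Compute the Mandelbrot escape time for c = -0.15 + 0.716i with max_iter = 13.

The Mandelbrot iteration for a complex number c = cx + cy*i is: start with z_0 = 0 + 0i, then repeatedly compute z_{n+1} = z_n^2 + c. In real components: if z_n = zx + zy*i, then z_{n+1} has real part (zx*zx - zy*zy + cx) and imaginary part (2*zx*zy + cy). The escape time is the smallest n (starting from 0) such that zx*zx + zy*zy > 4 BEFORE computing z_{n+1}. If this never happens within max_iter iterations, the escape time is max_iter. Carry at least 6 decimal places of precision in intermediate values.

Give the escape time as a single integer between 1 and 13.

z_0 = 0 + 0i, c = -0.1500 + 0.7160i
Iter 1: z = -0.1500 + 0.7160i, |z|^2 = 0.5352
Iter 2: z = -0.6402 + 0.5012i, |z|^2 = 0.6610
Iter 3: z = 0.0086 + 0.0743i, |z|^2 = 0.0056
Iter 4: z = -0.1554 + 0.7173i, |z|^2 = 0.5387
Iter 5: z = -0.6403 + 0.4930i, |z|^2 = 0.6531
Iter 6: z = 0.0170 + 0.0846i, |z|^2 = 0.0075
Iter 7: z = -0.1569 + 0.7189i, |z|^2 = 0.5414
Iter 8: z = -0.6422 + 0.4905i, |z|^2 = 0.6529
Iter 9: z = 0.0218 + 0.0861i, |z|^2 = 0.0079
Iter 10: z = -0.1569 + 0.7198i, |z|^2 = 0.5427
Iter 11: z = -0.6434 + 0.4901i, |z|^2 = 0.6542
Iter 12: z = 0.0238 + 0.0853i, |z|^2 = 0.0078

Answer: 13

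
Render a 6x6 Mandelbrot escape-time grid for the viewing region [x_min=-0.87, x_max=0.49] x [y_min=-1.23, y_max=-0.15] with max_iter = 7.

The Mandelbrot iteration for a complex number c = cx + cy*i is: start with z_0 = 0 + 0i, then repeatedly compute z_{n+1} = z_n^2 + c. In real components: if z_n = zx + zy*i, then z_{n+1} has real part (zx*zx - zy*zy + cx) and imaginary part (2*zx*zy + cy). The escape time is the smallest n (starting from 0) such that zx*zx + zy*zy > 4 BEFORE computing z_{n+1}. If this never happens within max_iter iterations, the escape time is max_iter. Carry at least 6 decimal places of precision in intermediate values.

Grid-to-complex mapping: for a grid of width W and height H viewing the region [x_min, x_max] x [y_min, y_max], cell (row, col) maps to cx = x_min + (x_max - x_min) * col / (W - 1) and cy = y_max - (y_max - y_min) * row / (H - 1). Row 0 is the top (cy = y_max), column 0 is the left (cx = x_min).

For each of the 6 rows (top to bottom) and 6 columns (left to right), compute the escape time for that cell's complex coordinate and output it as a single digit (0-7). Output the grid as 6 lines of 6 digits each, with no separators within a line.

(row=0, col=0): c = -0.8700 + -0.1500i → escape time 7
(row=0, col=1): c = -0.5980 + -0.1500i → escape time 7
(row=0, col=2): c = -0.3260 + -0.1500i → escape time 7
(row=0, col=3): c = -0.0540 + -0.1500i → escape time 7
(row=0, col=4): c = 0.2180 + -0.1500i → escape time 7
(row=0, col=5): c = 0.4900 + -0.1500i → escape time 5
(row=1, col=0): c = -0.8700 + -0.3660i → escape time 7
(row=1, col=1): c = -0.5980 + -0.3660i → escape time 7
(row=1, col=2): c = -0.3260 + -0.3660i → escape time 7
(row=1, col=3): c = -0.0540 + -0.3660i → escape time 7
(row=1, col=4): c = 0.2180 + -0.3660i → escape time 7
(row=1, col=5): c = 0.4900 + -0.3660i → escape time 6
(row=2, col=0): c = -0.8700 + -0.5820i → escape time 5
(row=2, col=1): c = -0.5980 + -0.5820i → escape time 7
(row=2, col=2): c = -0.3260 + -0.5820i → escape time 7
(row=2, col=3): c = -0.0540 + -0.5820i → escape time 7
(row=2, col=4): c = 0.2180 + -0.5820i → escape time 7
(row=2, col=5): c = 0.4900 + -0.5820i → escape time 5
(row=3, col=0): c = -0.8700 + -0.7980i → escape time 4
(row=3, col=1): c = -0.5980 + -0.7980i → escape time 4
(row=3, col=2): c = -0.3260 + -0.7980i → escape time 7
(row=3, col=3): c = -0.0540 + -0.7980i → escape time 7
(row=3, col=4): c = 0.2180 + -0.7980i → escape time 5
(row=3, col=5): c = 0.4900 + -0.7980i → escape time 3
(row=4, col=0): c = -0.8700 + -1.0140i → escape time 3
(row=4, col=1): c = -0.5980 + -1.0140i → escape time 4
(row=4, col=2): c = -0.3260 + -1.0140i → escape time 5
(row=4, col=3): c = -0.0540 + -1.0140i → escape time 7
(row=4, col=4): c = 0.2180 + -1.0140i → escape time 4
(row=4, col=5): c = 0.4900 + -1.0140i → escape time 2
(row=5, col=0): c = -0.8700 + -1.2300i → escape time 3
(row=5, col=1): c = -0.5980 + -1.2300i → escape time 3
(row=5, col=2): c = -0.3260 + -1.2300i → escape time 3
(row=5, col=3): c = -0.0540 + -1.2300i → escape time 3
(row=5, col=4): c = 0.2180 + -1.2300i → escape time 2
(row=5, col=5): c = 0.4900 + -1.2300i → escape time 2

Answer: 777775
777776
577775
447753
345742
333322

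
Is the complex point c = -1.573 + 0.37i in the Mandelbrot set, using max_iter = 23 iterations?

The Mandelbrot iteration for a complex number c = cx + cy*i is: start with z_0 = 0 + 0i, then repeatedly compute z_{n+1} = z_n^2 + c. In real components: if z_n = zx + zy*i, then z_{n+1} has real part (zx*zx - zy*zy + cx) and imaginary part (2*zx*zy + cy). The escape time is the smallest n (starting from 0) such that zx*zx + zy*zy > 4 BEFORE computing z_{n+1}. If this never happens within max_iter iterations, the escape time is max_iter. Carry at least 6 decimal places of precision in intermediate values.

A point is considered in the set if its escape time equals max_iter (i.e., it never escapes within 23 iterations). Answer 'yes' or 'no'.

Answer: no

Derivation:
z_0 = 0 + 0i, c = -1.5730 + 0.3700i
Iter 1: z = -1.5730 + 0.3700i, |z|^2 = 2.6112
Iter 2: z = 0.7644 + -0.7940i, |z|^2 = 1.2148
Iter 3: z = -1.6191 + -0.8439i, |z|^2 = 3.3338
Iter 4: z = 0.3363 + 3.1029i, |z|^2 = 9.7410
Escaped at iteration 4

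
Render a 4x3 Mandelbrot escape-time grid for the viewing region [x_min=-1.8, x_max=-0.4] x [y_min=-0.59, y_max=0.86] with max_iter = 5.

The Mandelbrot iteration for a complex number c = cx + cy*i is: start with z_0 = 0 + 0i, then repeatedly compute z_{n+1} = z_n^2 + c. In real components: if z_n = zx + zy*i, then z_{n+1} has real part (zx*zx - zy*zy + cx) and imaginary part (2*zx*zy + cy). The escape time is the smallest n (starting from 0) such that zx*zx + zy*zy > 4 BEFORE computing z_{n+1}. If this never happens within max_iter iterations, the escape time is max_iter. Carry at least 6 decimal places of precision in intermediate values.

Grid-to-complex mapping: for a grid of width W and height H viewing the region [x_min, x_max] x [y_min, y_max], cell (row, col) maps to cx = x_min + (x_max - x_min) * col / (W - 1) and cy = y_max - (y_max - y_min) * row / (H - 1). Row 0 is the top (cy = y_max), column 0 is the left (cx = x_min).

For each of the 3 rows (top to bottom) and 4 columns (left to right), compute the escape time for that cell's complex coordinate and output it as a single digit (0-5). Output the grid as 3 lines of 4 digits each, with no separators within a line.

Answer: 2335
4555
3355

Derivation:
(row=0, col=0): c = -1.8000 + 0.8600i → escape time 2
(row=0, col=1): c = -1.3333 + 0.8600i → escape time 3
(row=0, col=2): c = -0.8667 + 0.8600i → escape time 3
(row=0, col=3): c = -0.4000 + 0.8600i → escape time 5
(row=1, col=0): c = -1.8000 + 0.1350i → escape time 4
(row=1, col=1): c = -1.3333 + 0.1350i → escape time 5
(row=1, col=2): c = -0.8667 + 0.1350i → escape time 5
(row=1, col=3): c = -0.4000 + 0.1350i → escape time 5
(row=2, col=0): c = -1.8000 + -0.5900i → escape time 3
(row=2, col=1): c = -1.3333 + -0.5900i → escape time 3
(row=2, col=2): c = -0.8667 + -0.5900i → escape time 5
(row=2, col=3): c = -0.4000 + -0.5900i → escape time 5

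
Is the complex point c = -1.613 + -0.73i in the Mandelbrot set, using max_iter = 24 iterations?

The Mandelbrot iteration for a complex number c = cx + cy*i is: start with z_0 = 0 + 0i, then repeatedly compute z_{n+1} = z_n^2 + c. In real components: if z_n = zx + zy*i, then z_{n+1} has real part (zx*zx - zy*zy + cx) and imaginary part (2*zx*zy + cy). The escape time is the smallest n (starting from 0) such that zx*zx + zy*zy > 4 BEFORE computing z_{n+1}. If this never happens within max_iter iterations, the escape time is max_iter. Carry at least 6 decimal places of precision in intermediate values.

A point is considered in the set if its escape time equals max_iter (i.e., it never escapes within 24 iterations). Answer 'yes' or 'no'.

z_0 = 0 + 0i, c = -1.6130 + -0.7300i
Iter 1: z = -1.6130 + -0.7300i, |z|^2 = 3.1347
Iter 2: z = 0.4559 + 1.6250i, |z|^2 = 2.8484
Iter 3: z = -4.0457 + 0.7516i, |z|^2 = 16.9329
Escaped at iteration 3

Answer: no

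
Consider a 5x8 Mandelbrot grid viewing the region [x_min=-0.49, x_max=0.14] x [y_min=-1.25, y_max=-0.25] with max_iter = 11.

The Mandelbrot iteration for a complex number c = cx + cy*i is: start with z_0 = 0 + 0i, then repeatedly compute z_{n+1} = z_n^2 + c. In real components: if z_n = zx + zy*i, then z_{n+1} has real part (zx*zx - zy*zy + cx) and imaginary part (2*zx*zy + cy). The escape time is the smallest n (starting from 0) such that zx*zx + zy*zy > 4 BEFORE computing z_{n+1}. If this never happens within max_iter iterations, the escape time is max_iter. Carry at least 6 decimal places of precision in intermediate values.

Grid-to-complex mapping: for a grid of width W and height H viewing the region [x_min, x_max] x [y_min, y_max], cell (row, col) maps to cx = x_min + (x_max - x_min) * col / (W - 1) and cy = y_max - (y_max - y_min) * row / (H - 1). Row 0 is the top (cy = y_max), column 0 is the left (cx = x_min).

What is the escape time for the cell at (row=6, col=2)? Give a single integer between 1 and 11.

Answer: 8

Derivation:
z_0 = 0 + 0i, c = -0.1750 + -1.1071i
Iter 1: z = -0.1750 + -1.1071i, |z|^2 = 1.2564
Iter 2: z = -1.3701 + -0.7196i, |z|^2 = 2.3952
Iter 3: z = 1.1844 + 0.8649i, |z|^2 = 2.1508
Iter 4: z = 0.4798 + 0.9416i, |z|^2 = 1.1168
Iter 5: z = -0.8314 + -0.2036i, |z|^2 = 0.7327
Iter 6: z = 0.4747 + -0.7685i, |z|^2 = 0.8160
Iter 7: z = -0.5403 + -1.8369i, |z|^2 = 3.6660
Iter 8: z = -3.2572 + 0.8777i, |z|^2 = 11.3795
Escaped at iteration 8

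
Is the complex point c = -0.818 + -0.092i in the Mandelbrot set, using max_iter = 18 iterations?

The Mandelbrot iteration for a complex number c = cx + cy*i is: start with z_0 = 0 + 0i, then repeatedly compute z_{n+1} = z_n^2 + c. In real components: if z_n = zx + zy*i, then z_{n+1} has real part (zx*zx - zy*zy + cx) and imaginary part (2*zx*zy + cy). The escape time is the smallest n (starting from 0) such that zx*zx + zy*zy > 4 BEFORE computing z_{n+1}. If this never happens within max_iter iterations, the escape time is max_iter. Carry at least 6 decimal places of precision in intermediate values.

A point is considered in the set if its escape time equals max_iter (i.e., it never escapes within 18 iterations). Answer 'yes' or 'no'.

z_0 = 0 + 0i, c = -0.8180 + -0.0920i
Iter 1: z = -0.8180 + -0.0920i, |z|^2 = 0.6776
Iter 2: z = -0.1573 + 0.0585i, |z|^2 = 0.0282
Iter 3: z = -0.7967 + -0.1104i, |z|^2 = 0.6469
Iter 4: z = -0.1955 + 0.0839i, |z|^2 = 0.0453
Iter 5: z = -0.7868 + -0.1248i, |z|^2 = 0.6347
Iter 6: z = -0.2145 + 0.1044i, |z|^2 = 0.0569
Iter 7: z = -0.7829 + -0.1368i, |z|^2 = 0.6316
Iter 8: z = -0.2238 + 0.1222i, |z|^2 = 0.0650
Iter 9: z = -0.7828 + -0.1467i, |z|^2 = 0.6344
Iter 10: z = -0.2267 + 0.1377i, |z|^2 = 0.0703
Iter 11: z = -0.7856 + -0.1544i, |z|^2 = 0.6410
Iter 12: z = -0.2247 + 0.1506i, |z|^2 = 0.0732
Iter 13: z = -0.7902 + -0.1597i, |z|^2 = 0.6499
Iter 14: z = -0.2191 + 0.1604i, |z|^2 = 0.0737
Iter 15: z = -0.7957 + -0.1623i, |z|^2 = 0.6595
Iter 16: z = -0.2112 + 0.1662i, |z|^2 = 0.0722
Iter 17: z = -0.8010 + -0.1622i, |z|^2 = 0.6680
Did not escape in 18 iterations → in set

Answer: yes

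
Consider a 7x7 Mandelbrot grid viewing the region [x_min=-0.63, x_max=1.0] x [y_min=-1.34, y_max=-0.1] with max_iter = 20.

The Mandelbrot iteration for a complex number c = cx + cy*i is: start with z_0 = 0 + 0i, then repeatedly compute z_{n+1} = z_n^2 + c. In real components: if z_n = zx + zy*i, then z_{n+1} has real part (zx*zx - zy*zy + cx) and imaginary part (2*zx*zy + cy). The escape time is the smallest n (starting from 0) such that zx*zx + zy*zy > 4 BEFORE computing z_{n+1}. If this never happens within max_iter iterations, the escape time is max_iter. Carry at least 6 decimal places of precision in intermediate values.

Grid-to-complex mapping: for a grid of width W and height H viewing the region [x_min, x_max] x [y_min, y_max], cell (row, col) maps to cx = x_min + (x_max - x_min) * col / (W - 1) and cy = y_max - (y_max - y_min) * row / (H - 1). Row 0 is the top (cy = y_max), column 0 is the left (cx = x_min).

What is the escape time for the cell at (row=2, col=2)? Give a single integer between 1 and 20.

z_0 = 0 + 0i, c = -0.0867 + -0.5133i
Iter 1: z = -0.0867 + -0.5133i, |z|^2 = 0.2710
Iter 2: z = -0.3427 + -0.4244i, |z|^2 = 0.2975
Iter 3: z = -0.1493 + -0.2225i, |z|^2 = 0.0718
Iter 4: z = -0.1139 + -0.4469i, |z|^2 = 0.2127
Iter 5: z = -0.2734 + -0.4116i, |z|^2 = 0.2441
Iter 6: z = -0.1813 + -0.2883i, |z|^2 = 0.1160
Iter 7: z = -0.1369 + -0.4088i, |z|^2 = 0.1859
Iter 8: z = -0.2350 + -0.4014i, |z|^2 = 0.2164
Iter 9: z = -0.1925 + -0.3246i, |z|^2 = 0.1425
Iter 10: z = -0.1550 + -0.3883i, |z|^2 = 0.1748
Iter 11: z = -0.2134 + -0.3930i, |z|^2 = 0.2000
Iter 12: z = -0.1955 + -0.3456i, |z|^2 = 0.1577
Iter 13: z = -0.1679 + -0.3782i, |z|^2 = 0.1712
Iter 14: z = -0.2015 + -0.3864i, |z|^2 = 0.1899
Iter 15: z = -0.1953 + -0.3576i, |z|^2 = 0.1660
Iter 16: z = -0.1764 + -0.3736i, |z|^2 = 0.1707
Iter 17: z = -0.1951 + -0.3815i, |z|^2 = 0.1836
Iter 18: z = -0.1941 + -0.3644i, |z|^2 = 0.1705
Iter 19: z = -0.1818 + -0.3718i, |z|^2 = 0.1713

Answer: 20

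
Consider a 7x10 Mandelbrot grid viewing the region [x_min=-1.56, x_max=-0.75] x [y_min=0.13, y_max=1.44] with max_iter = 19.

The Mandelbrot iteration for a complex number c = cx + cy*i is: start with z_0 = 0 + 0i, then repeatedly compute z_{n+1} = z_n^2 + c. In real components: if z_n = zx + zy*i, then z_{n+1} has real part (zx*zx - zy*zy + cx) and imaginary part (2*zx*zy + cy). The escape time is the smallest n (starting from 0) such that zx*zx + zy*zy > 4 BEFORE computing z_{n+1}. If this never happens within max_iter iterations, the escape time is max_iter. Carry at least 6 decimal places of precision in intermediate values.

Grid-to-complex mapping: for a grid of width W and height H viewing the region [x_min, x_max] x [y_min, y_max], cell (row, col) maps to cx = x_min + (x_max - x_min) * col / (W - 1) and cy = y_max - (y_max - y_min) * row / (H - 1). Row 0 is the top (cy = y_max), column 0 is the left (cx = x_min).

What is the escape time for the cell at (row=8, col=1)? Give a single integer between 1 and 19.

z_0 = 0 + 0i, c = -1.4250 + 0.2756i
Iter 1: z = -1.4250 + 0.2756i, |z|^2 = 2.1066
Iter 2: z = 0.5297 + -0.5098i, |z|^2 = 0.5404
Iter 3: z = -1.4043 + -0.2645i, |z|^2 = 2.0420
Iter 4: z = 0.4771 + 1.0184i, |z|^2 = 1.2648
Iter 5: z = -2.2346 + 1.2473i, |z|^2 = 6.5491
Escaped at iteration 5

Answer: 5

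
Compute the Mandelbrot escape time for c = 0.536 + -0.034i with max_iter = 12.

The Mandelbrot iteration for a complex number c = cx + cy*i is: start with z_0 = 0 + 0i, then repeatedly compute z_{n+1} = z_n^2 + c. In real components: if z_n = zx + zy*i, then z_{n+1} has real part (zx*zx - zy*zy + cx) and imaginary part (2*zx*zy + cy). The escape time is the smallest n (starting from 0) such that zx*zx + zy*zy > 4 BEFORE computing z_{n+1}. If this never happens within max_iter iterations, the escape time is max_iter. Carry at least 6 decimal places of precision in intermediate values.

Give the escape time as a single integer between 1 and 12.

z_0 = 0 + 0i, c = 0.5360 + -0.0340i
Iter 1: z = 0.5360 + -0.0340i, |z|^2 = 0.2885
Iter 2: z = 0.8221 + -0.0704i, |z|^2 = 0.6809
Iter 3: z = 1.2070 + -0.1498i, |z|^2 = 1.4792
Iter 4: z = 1.9703 + -0.3957i, |z|^2 = 4.0386
Escaped at iteration 4

Answer: 4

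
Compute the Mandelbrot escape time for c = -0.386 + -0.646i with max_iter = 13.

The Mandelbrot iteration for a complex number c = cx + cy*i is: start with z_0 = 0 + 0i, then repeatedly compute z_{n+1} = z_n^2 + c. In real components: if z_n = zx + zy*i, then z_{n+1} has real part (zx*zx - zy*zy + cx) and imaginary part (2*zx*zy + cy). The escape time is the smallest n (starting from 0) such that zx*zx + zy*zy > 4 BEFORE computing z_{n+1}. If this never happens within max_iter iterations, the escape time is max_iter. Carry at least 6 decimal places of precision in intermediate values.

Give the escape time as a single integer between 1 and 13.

Answer: 13

Derivation:
z_0 = 0 + 0i, c = -0.3860 + -0.6460i
Iter 1: z = -0.3860 + -0.6460i, |z|^2 = 0.5663
Iter 2: z = -0.6543 + -0.1473i, |z|^2 = 0.4498
Iter 3: z = 0.0204 + -0.4533i, |z|^2 = 0.2059
Iter 4: z = -0.5910 + -0.6645i, |z|^2 = 0.7909
Iter 5: z = -0.4783 + 0.1395i, |z|^2 = 0.2482
Iter 6: z = -0.1767 + -0.7794i, |z|^2 = 0.6388
Iter 7: z = -0.9623 + -0.3706i, |z|^2 = 1.0634
Iter 8: z = 0.4027 + 0.0672i, |z|^2 = 0.1667
Iter 9: z = -0.2283 + -0.5919i, |z|^2 = 0.4025
Iter 10: z = -0.6842 + -0.3757i, |z|^2 = 0.6093
Iter 11: z = -0.0590 + -0.1318i, |z|^2 = 0.0209
Iter 12: z = -0.3999 + -0.6304i, |z|^2 = 0.5574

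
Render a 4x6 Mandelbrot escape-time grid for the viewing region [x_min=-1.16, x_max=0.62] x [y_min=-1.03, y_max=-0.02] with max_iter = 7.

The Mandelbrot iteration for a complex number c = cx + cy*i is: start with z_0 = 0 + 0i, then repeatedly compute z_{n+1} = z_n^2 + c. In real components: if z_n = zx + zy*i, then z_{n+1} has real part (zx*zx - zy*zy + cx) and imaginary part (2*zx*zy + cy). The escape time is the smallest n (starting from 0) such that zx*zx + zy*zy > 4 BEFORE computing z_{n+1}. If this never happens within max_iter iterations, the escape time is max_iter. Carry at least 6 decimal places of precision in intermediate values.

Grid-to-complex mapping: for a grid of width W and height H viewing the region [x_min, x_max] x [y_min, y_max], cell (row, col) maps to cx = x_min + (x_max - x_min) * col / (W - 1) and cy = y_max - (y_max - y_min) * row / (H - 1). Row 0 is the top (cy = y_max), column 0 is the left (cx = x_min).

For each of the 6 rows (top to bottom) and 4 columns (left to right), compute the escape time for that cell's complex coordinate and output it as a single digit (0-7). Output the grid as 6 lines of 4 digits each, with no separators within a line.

Answer: 7774
7774
6773
3773
3473
3452

Derivation:
(row=0, col=0): c = -1.1600 + -0.0200i → escape time 7
(row=0, col=1): c = -0.5667 + -0.0200i → escape time 7
(row=0, col=2): c = 0.0267 + -0.0200i → escape time 7
(row=0, col=3): c = 0.6200 + -0.0200i → escape time 4
(row=1, col=0): c = -1.1600 + -0.2220i → escape time 7
(row=1, col=1): c = -0.5667 + -0.2220i → escape time 7
(row=1, col=2): c = 0.0267 + -0.2220i → escape time 7
(row=1, col=3): c = 0.6200 + -0.2220i → escape time 4
(row=2, col=0): c = -1.1600 + -0.4240i → escape time 6
(row=2, col=1): c = -0.5667 + -0.4240i → escape time 7
(row=2, col=2): c = 0.0267 + -0.4240i → escape time 7
(row=2, col=3): c = 0.6200 + -0.4240i → escape time 3
(row=3, col=0): c = -1.1600 + -0.6260i → escape time 3
(row=3, col=1): c = -0.5667 + -0.6260i → escape time 7
(row=3, col=2): c = 0.0267 + -0.6260i → escape time 7
(row=3, col=3): c = 0.6200 + -0.6260i → escape time 3
(row=4, col=0): c = -1.1600 + -0.8280i → escape time 3
(row=4, col=1): c = -0.5667 + -0.8280i → escape time 4
(row=4, col=2): c = 0.0267 + -0.8280i → escape time 7
(row=4, col=3): c = 0.6200 + -0.8280i → escape time 3
(row=5, col=0): c = -1.1600 + -1.0300i → escape time 3
(row=5, col=1): c = -0.5667 + -1.0300i → escape time 4
(row=5, col=2): c = 0.0267 + -1.0300i → escape time 5
(row=5, col=3): c = 0.6200 + -1.0300i → escape time 2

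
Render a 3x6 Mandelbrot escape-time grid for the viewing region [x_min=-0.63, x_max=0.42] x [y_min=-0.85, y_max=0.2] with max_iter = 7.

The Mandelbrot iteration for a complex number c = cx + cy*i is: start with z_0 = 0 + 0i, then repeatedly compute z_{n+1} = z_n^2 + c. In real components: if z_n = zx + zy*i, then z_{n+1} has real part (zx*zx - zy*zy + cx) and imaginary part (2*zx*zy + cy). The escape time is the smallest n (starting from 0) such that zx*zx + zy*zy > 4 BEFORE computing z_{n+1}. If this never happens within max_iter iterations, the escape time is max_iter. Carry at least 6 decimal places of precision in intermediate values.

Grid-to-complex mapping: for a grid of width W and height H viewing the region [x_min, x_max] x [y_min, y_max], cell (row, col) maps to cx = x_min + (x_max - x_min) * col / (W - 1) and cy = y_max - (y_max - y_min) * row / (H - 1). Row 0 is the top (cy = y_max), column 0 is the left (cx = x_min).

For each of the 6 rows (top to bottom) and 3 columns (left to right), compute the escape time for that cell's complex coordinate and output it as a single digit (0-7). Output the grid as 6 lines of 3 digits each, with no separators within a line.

(row=0, col=0): c = -0.6300 + 0.2000i → escape time 7
(row=0, col=1): c = -0.1050 + 0.2000i → escape time 7
(row=0, col=2): c = 0.4200 + 0.2000i → escape time 7
(row=1, col=0): c = -0.6300 + -0.0100i → escape time 7
(row=1, col=1): c = -0.1050 + -0.0100i → escape time 7
(row=1, col=2): c = 0.4200 + -0.0100i → escape time 6
(row=2, col=0): c = -0.6300 + -0.2200i → escape time 7
(row=2, col=1): c = -0.1050 + -0.2200i → escape time 7
(row=2, col=2): c = 0.4200 + -0.2200i → escape time 7
(row=3, col=0): c = -0.6300 + -0.4300i → escape time 7
(row=3, col=1): c = -0.1050 + -0.4300i → escape time 7
(row=3, col=2): c = 0.4200 + -0.4300i → escape time 7
(row=4, col=0): c = -0.6300 + -0.6400i → escape time 7
(row=4, col=1): c = -0.1050 + -0.6400i → escape time 7
(row=4, col=2): c = 0.4200 + -0.6400i → escape time 6
(row=5, col=0): c = -0.6300 + -0.8500i → escape time 4
(row=5, col=1): c = -0.1050 + -0.8500i → escape time 7
(row=5, col=2): c = 0.4200 + -0.8500i → escape time 3

Answer: 777
776
777
777
776
473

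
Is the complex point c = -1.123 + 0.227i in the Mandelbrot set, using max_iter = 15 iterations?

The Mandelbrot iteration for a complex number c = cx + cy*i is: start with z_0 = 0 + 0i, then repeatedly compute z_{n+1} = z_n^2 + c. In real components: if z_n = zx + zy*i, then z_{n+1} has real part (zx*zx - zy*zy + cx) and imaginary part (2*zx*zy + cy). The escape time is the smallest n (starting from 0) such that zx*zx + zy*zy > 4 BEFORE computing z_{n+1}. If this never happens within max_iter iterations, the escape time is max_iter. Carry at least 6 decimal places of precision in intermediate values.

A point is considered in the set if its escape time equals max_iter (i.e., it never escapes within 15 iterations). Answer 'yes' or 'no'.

Answer: yes

Derivation:
z_0 = 0 + 0i, c = -1.1230 + 0.2270i
Iter 1: z = -1.1230 + 0.2270i, |z|^2 = 1.3127
Iter 2: z = 0.0866 + -0.2828i, |z|^2 = 0.0875
Iter 3: z = -1.1955 + 0.1780i, |z|^2 = 1.4609
Iter 4: z = 0.2745 + -0.1986i, |z|^2 = 0.1148
Iter 5: z = -1.0871 + 0.1179i, |z|^2 = 1.1957
Iter 6: z = 0.0448 + -0.0294i, |z|^2 = 0.0029
Iter 7: z = -1.1219 + 0.2244i, |z|^2 = 1.3089
Iter 8: z = 0.0852 + -0.2764i, |z|^2 = 0.0837
Iter 9: z = -1.1921 + 0.1799i, |z|^2 = 1.4535
Iter 10: z = 0.2658 + -0.2019i, |z|^2 = 0.1114
Iter 11: z = -1.0931 + 0.1197i, |z|^2 = 1.2092
Iter 12: z = 0.0576 + -0.0346i, |z|^2 = 0.0045
Iter 13: z = -1.1209 + 0.2230i, |z|^2 = 1.3061
Iter 14: z = 0.0836 + -0.2730i, |z|^2 = 0.0815
Did not escape in 15 iterations → in set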